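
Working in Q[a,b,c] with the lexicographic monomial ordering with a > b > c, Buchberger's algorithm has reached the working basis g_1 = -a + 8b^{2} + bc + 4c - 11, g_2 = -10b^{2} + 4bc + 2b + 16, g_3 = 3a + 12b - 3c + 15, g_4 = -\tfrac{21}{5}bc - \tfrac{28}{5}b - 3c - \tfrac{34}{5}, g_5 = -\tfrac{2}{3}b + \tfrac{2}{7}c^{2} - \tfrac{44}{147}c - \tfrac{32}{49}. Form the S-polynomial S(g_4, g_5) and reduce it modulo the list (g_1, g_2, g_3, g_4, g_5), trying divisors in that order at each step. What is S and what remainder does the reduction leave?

S(g_4, g_5) = \tfrac{4}{3}b + \tfrac{3}{7}c^{3} - \tfrac{22}{49}c^{2} - \tfrac{13}{49}c + \tfrac{34}{21}; remainder on division = \tfrac{3}{7}c^{3} + \tfrac{6}{49}c^{2} - \tfrac{127}{147}c + \tfrac{46}{147}.

lcm(LM(g_4), LM(g_5)) = bc.
S = (lcm/LT(g_4))·g_4 − (lcm/LT(g_5))·g_5 = \tfrac{4}{3}b + \tfrac{3}{7}c^{3} - \tfrac{22}{49}c^{2} - \tfrac{13}{49}c + \tfrac{34}{21}.
Reduce S modulo (g_1, g_2, g_3, g_4, g_5) in that order:
  leading term b: subtract (-2)·g_5 from \tfrac{4}{3}b + \tfrac{3}{7}c^{3} - \tfrac{22}{49}c^{2} - \tfrac{13}{49}c + \tfrac{34}{21} → \tfrac{3}{7}c^{3} + \tfrac{6}{49}c^{2} - \tfrac{127}{147}c + \tfrac{46}{147}
  leading term c^{3}: no divisor's leading term divides it; move \tfrac{3}{7}c^{3} to the remainder.
  leading term c^{2}: no divisor's leading term divides it; move \tfrac{6}{49}c^{2} to the remainder.
  leading term c: no divisor's leading term divides it; move -\tfrac{127}{147}c to the remainder.
  leading term 1: no divisor's leading term divides it; move \tfrac{46}{147} to the remainder.
The remainder \tfrac{3}{7}c^{3} + \tfrac{6}{49}c^{2} - \tfrac{127}{147}c + \tfrac{46}{147} is nonzero, so it would be added as the next basis element.
This is the inner loop of Buchberger's algorithm — each nonzero remainder becomes a new basis element.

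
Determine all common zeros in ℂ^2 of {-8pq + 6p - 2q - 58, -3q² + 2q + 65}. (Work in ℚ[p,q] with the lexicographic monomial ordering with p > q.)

Compute a lex Gröbner basis by Buchberger's algorithm.
f_1 = -8pq + 6p - 2q - 58, LT = pq.
f_2 = -3q² + 2q + 65, LT = q².

S(f_1,f_2): lcm = pq². S = -1/12pq + 65/3p + ¼q² + 29/4q.
  reduce S modulo (f_1, f_2):
  remainder 1037/48p + 119/16q + 289/48 ≠ 0; add h_3 = 1037/48p + 119/16q + 289/48 to the basis.

The other S-polynomials (S(f_1,h_3), S(f_2,h_3)) all reduce to 0 modulo the current basis, so we have a Gröbner basis.
Inter-reduce: drop elements whose leading term is divisible by another's, tail-reduce, and make monic.
Reduced Gröbner basis: {p + 21/61q + 17/61, q² - ⅔q - 65/3}.

A lex Gröbner basis eliminates variables successively. Here q² - ⅔q - 65/3 depends only on q, with roots {-13/3, 5}; lifting each root through the earlier basis elements recovers the full solutions.
  q = -13/3: the earlier basis element becomes p - 74/61 = 0, giving p = 74/61 — point (74/61, -13/3).
  q = 5: the earlier basis element becomes p + 2 = 0, giving p = -2 — point (-2, 5).

{(74/61, -13/3), (-2, 5)}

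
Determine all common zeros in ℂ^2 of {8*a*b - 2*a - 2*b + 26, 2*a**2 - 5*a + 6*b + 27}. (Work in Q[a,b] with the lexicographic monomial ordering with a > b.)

{(1, -4), (7/8 - sqrt(791)*I/8, 3/32 - sqrt(791)*I/32), (7/8 + sqrt(791)*I/8, 3/32 + sqrt(791)*I/32)}

Compute a lex Gröbner basis by Buchberger's algorithm.
f_1 = 8*a*b - 2*a - 2*b + 26, LT = a*b.
f_2 = 2*a**2 - 5*a + 6*b + 27, LT = a**2.

S(f_1,f_2): lcm = a**2*b. S = -1/4*a**2 + 9/4*a*b + 13/4*a - 3*b**2 - 27/2*b.
  reduce S modulo (f_1, f_2):
  remainder 51/16*a - 3*b**2 - 195/16*b - 63/16 ≠ 0; add h_3 = 51/16*a - 3*b**2 - 195/16*b - 63/16 to the basis.

S(f_1,h_3): lcm = a*b. S = -1/4*a + 16/17*b**3 + 65/17*b**2 + 67/68*b + 13/4.
  reduce S modulo (f_1, f_2, h_3):
  remainder 16/17*b**3 + 61/17*b**2 + 1/34*b + 50/17 ≠ 0; add h_4 = 16/17*b**3 + 61/17*b**2 + 1/34*b + 50/17 to the basis.

The other S-polynomials (S(f_2,h_3), S(f_1,h_4), S(f_2,h_4), S(h_3,h_4)) all reduce to 0 modulo the current basis, so we have a Gröbner basis.
Inter-reduce: drop elements whose leading term is divisible by another's, tail-reduce, and make monic.
Reduced Gröbner basis: {a - 16/17*b**2 - 65/17*b - 21/17, b**3 + 61/16*b**2 + 1/32*b + 25/8}.

Elimination: the polynomial b**3 + 61/16*b**2 + 1/32*b + 25/8 lies in the elimination ideal for b, so b ∈ {-4, 3/32 - sqrt(791)*I/32, 3/32 + sqrt(791)*I/32}. For each such b, the remaining basis elements (now univariate) give the rest of the solution.
  b = -4: the earlier basis element becomes a - 1 = 0, giving a = 1 — point (1, -4).
  b = 3/32 - sqrt(791)*I/32: the earlier basis element becomes a - 7/8 + sqrt(791)*I/8 = 0, giving a = 7/8 - sqrt(791)*I/8 — point (7/8 - sqrt(791)*I/8, 3/32 - sqrt(791)*I/32).
  b = 3/32 + sqrt(791)*I/32: the earlier basis element becomes a - 7/8 - sqrt(791)*I/8 = 0, giving a = 7/8 + sqrt(791)*I/8 — point (7/8 + sqrt(791)*I/8, 3/32 + sqrt(791)*I/32).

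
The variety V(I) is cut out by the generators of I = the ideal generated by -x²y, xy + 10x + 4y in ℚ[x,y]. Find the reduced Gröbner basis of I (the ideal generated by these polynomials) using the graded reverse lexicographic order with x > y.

G = {x² - 4x - 8/5y, xy + 10x + 4y, y² - 25x - 10y}

f_1 = -x²y, LT = x²y.
f_2 = xy + 10x + 4y, LT = xy.

S(f_1,f_2): lcm = x²y. S = -10x² - 4xy.
  reduce S modulo (f_1, f_2):
  remainder -10x² + 40x + 16y ≠ 0; add g_3 = -10x² + 40x + 16y to the basis.

S(f_1,g_3): lcm = x²y. S = 4xy + 8/5y².
  reduce S modulo (f_1, f_2, g_3):
  remainder 8/5y² - 40x - 16y ≠ 0; add g_4 = 8/5y² - 40x - 16y to the basis.

The other S-polynomials (S(f_2,g_3), S(f_1,g_4), S(f_2,g_4), S(g_3,g_4)) all reduce to 0 modulo the current basis, so we have a Gröbner basis.
Inter-reduce: drop elements whose leading term is divisible by another's, tail-reduce, and make monic.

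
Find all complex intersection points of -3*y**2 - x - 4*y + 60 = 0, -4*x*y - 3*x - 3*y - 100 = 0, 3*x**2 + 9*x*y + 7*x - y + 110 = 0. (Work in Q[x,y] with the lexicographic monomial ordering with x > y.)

Compute a lex Gröbner basis by Buchberger's algorithm.
f_1 = -x - 3*y**2 - 4*y + 60, LT = x.
f_2 = -4*x*y - 3*x - 3*y - 100, LT = x*y.
f_3 = 3*x**2 + 9*x*y + 7*x - y + 110, LT = x**2.

S(f_1,f_2): lcm = x*y. S = -3/4*x + 3*y**3 + 4*y**2 - 243/4*y - 25.
  reduce S modulo (f_1, f_2, f_3):
  remainder 3*y**3 + 25/4*y**2 - 231/4*y - 70 ≠ 0; add h_4 = 3*y**3 + 25/4*y**2 - 231/4*y - 70 to the basis.

S(f_1,f_3): lcm = x**2. S = 3*x*y**2 + x*y - 187/3*x + 1/3*y - 110/3.
  reduce S modulo (f_1, f_2, f_3, h_4):
  remainder 2911/16*y**2 + 8249/48*y - 22135/6 ≠ 0; add h_5 = 2911/16*y**2 + 8249/48*y - 22135/6 to the basis.

S(f_2,f_3): lcm = x**2*y. S = 3/4*x**2 - 3*x*y**2 - 19/12*x*y + 25*x + 1/3*y**2 - 110/3*y.
  reduce S modulo (f_1, f_2, f_3, h_4, h_5):
  remainder 462677/52398*y + 2313385/52398 ≠ 0; add h_6 = 462677/52398*y + 2313385/52398 to the basis.

The other S-polynomials (S(f_1,h_4), S(f_2,h_4), S(f_3,h_4), S(f_1,h_5), S(f_2,h_5), S(f_3,h_5), S(h_4,h_5), S(f_1,h_6), S(f_2,h_6), S(f_3,h_6), S(h_4,h_6), S(h_5,h_6)) all reduce to 0 modulo the current basis, so we have a Gröbner basis.
Inter-reduce: drop elements whose leading term is divisible by another's, tail-reduce, and make monic.
Reduced Gröbner basis: {x - 5, y + 5}.

From the last basis element, y + 5 = 0, so y takes values in {-5}. Each choice, substituted upward through the basis, yields the corresponding point(s) of the solution set.
  y = -5: the earlier basis element becomes x - 5 = 0, giving x = 5 — point (5, -5).

{(5, -5)}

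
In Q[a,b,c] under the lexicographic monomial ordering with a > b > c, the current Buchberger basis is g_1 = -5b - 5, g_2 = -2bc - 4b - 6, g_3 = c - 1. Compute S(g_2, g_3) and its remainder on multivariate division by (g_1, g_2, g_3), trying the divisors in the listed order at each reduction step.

S(g_2, g_3) = 3b + 3; remainder on division = 0.

lcm(LM(g_2), LM(g_3)) = bc.
S = (lcm/LT(g_2))·g_2 − (lcm/LT(g_3))·g_3 = 3b + 3.
Reduce S modulo (g_1, g_2, g_3) in that order:
  leading term b: subtract (-3/5)·g_1 from 3b + 3 → 0
The remainder is 0, so this S-polynomial contributes no new basis element.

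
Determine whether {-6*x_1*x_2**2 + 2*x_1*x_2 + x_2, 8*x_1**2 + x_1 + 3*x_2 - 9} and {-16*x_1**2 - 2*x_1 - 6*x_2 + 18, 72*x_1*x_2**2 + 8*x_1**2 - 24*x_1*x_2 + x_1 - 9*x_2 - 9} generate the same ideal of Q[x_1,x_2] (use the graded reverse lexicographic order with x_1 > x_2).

Yes, the ideals are equal.

Two ideals are equal iff their reduced Gröbner bases coincide (the reduced basis is unique for a fixed ordering).
Buchberger on the first generating set:
f_1 = -6*x_1*x_2**2 + 2*x_1*x_2 + x_2, LT = x_1*x_2**2.
f_2 = 8*x_1**2 + x_1 + 3*x_2 - 9, LT = x_1**2.

S(f_1,f_2): lcm = x_1**2*x_2**2. S = -1/3*x_1**2*x_2 - 1/8*x_1*x_2**2 - 3/8*x_2**3 - 1/6*x_1*x_2 + 9/8*x_2**2.
  leading term x_1**2*x_2: subtract (-1/24*x_2)·f_2 from -1/3*x_1**2*x_2 - 1/8*x_1*x_2**2 - 3/8*x_2**3 - 1/6*x_1*x_2 + 9/8*x_2**2 → -1/8*x_1*x_2**2 - 3/8*x_2**3 - 1/8*x_1*x_2 + 5/4*x_2**2 - 3/8*x_2
  leading term x_1*x_2**2: subtract (1/48)·f_1 from -1/8*x_1*x_2**2 - 3/8*x_2**3 - 1/8*x_1*x_2 + 5/4*x_2**2 - 3/8*x_2 → -3/8*x_2**3 - 1/6*x_1*x_2 + 5/4*x_2**2 - 19/48*x_2
  leading term x_2**3: no divisor's leading term divides it; move -3/8*x_2**3 to the remainder.
  leading term x_1*x_2: no divisor's leading term divides it; move -1/6*x_1*x_2 to the remainder.
  leading term x_2**2: no divisor's leading term divides it; move 5/4*x_2**2 to the remainder.
  leading term x_2: no divisor's leading term divides it; move -19/48*x_2 to the remainder.
  remainder -3/8*x_2**3 - 1/6*x_1*x_2 + 5/4*x_2**2 - 19/48*x_2 ≠ 0; add g_3 = -3/8*x_2**3 - 1/6*x_1*x_2 + 5/4*x_2**2 - 19/48*x_2 to the basis.

The other S-polynomials (S(f_1,g_3), S(f_2,g_3)) all reduce to 0 modulo the current basis, so we have a Gröbner basis.
Inter-reduce: drop elements whose leading term is divisible by another's, tail-reduce, and make monic.
Reduced Gröbner basis: {x_1*x_2**2 - 1/3*x_1*x_2 - 1/6*x_2, x_2**3 + 4/9*x_1*x_2 - 10/3*x_2**2 + 19/18*x_2, x_1**2 + 1/8*x_1 + 3/8*x_2 - 9/8}.

Buchberger on the second generating set:
h_1 = -16*x_1**2 - 2*x_1 - 6*x_2 + 18, LT = x_1**2.
h_2 = 72*x_1*x_2**2 + 8*x_1**2 - 24*x_1*x_2 + x_1 - 9*x_2 - 9, LT = x_1*x_2**2.

S(h_1,h_2): lcm = x_1**2*x_2**2. S = -1/9*x_1**3 + 1/3*x_1**2*x_2 + 1/8*x_1*x_2**2 + 3/8*x_2**3 - 1/72*x_1**2 + 1/8*x_1*x_2 - 9/8*x_2**2 + 1/8*x_1.
  leading term x_1**3: subtract (1/144*x_1)·h_1 from -1/9*x_1**3 + 1/3*x_1**2*x_2 + 1/8*x_1*x_2**2 + 3/8*x_2**3 - 1/72*x_1**2 + 1/8*x_1*x_2 - 9/8*x_2**2 + 1/8*x_1 → 1/3*x_1**2*x_2 + 1/8*x_1*x_2**2 + 3/8*x_2**3 + 1/6*x_1*x_2 - 9/8*x_2**2
  leading term x_1**2*x_2: subtract (-1/48*x_2)·h_1 from 1/3*x_1**2*x_2 + 1/8*x_1*x_2**2 + 3/8*x_2**3 + 1/6*x_1*x_2 - 9/8*x_2**2 → 1/8*x_1*x_2**2 + 3/8*x_2**3 + 1/8*x_1*x_2 - 5/4*x_2**2 + 3/8*x_2
  leading term x_1*x_2**2: subtract (1/576)·h_2 from 1/8*x_1*x_2**2 + 3/8*x_2**3 + 1/8*x_1*x_2 - 5/4*x_2**2 + 3/8*x_2 → 3/8*x_2**3 - 1/72*x_1**2 + 1/6*x_1*x_2 - 5/4*x_2**2 - 1/576*x_1 + 25/64*x_2 + 1/64
  leading term x_2**3: no divisor's leading term divides it; move 3/8*x_2**3 to the remainder.
  leading term x_1**2: subtract (1/1152)·h_1 from -1/72*x_1**2 + 1/6*x_1*x_2 - 5/4*x_2**2 - 1/576*x_1 + 25/64*x_2 + 1/64 → 1/6*x_1*x_2 - 5/4*x_2**2 + 19/48*x_2
  leading term x_1*x_2: no divisor's leading term divides it; move 1/6*x_1*x_2 to the remainder.
  leading term x_2**2: no divisor's leading term divides it; move -5/4*x_2**2 to the remainder.
  leading term x_2: no divisor's leading term divides it; move 19/48*x_2 to the remainder.
  remainder 3/8*x_2**3 + 1/6*x_1*x_2 - 5/4*x_2**2 + 19/48*x_2 ≠ 0; add k_3 = 3/8*x_2**3 + 1/6*x_1*x_2 - 5/4*x_2**2 + 19/48*x_2 to the basis.

The other S-polynomials (S(h_1,k_3), S(h_2,k_3)) all reduce to 0 modulo the current basis, so we have a Gröbner basis.
Inter-reduce: drop elements whose leading term is divisible by another's, tail-reduce, and make monic.
Reduced Gröbner basis: {x_1*x_2**2 - 1/3*x_1*x_2 - 1/6*x_2, x_2**3 + 4/9*x_1*x_2 - 10/3*x_2**2 + 19/18*x_2, x_1**2 + 1/8*x_1 + 3/8*x_2 - 9/8}.

These coincide, so the ideals are equal.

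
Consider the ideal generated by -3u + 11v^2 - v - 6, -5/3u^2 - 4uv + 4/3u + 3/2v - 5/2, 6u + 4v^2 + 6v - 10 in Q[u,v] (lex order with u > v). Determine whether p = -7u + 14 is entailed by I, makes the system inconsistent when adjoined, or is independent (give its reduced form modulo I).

First compute the reduced Gröbner basis of I by Buchberger's algorithm.
f_1 = -3u + 11v^2 - v - 6, LT = u.
f_2 = -5/3u^2 - 4uv + 4/3u + 3/2v - 5/2, LT = u^2.
f_3 = 6u + 4v^2 + 6v - 10, LT = u.

S(f_1,f_2): lcm = u^2. S = -11/3uv^2 - 31/15uv + 14/5u + 9/10v - 3/2.
  leading term uv^2: subtract (11/9v^2)·f_1 from -11/3uv^2 - 31/15uv + 14/5u + 9/10v - 3/2 → -31/15uv + 14/5u - 121/9v^4 + 11/9v^3 + 22/3v^2 + 9/10v - 3/2
  leading term uv: subtract (31/45v)·f_1 from -31/15uv + 14/5u - 121/9v^4 + 11/9v^3 + 22/3v^2 + 9/10v - 3/2 → 14/5u - 121/9v^4 - 286/45v^3 + 361/45v^2 + 151/30v - 3/2
  leading term u: subtract (-14/15)·f_1 from 14/5u - 121/9v^4 - 286/45v^3 + 361/45v^2 + 151/30v - 3/2 → -121/9v^4 - 286/45v^3 + 823/45v^2 + 41/10v - 71/10
  leading term v^4: no divisor's leading term divides it; move -121/9v^4 to the remainder.
  leading term v^3: no divisor's leading term divides it; move -286/45v^3 to the remainder.
  leading term v^2: no divisor's leading term divides it; move 823/45v^2 to the remainder.
  leading term v: no divisor's leading term divides it; move 41/10v to the remainder.
  leading term 1: no divisor's leading term divides it; move -71/10 to the remainder.
  remainder -121/9v^4 - 286/45v^3 + 823/45v^2 + 41/10v - 71/10 ≠ 0; add h_4 = -121/9v^4 - 286/45v^3 + 823/45v^2 + 41/10v - 71/10 to the basis.

S(f_1,f_3): lcm = u. S = -13/3v^2 - 2/3v + 11/3.
  leading term v^2: no divisor's leading term divides it; move -13/3v^2 to the remainder.
  leading term v: no divisor's leading term divides it; move -2/3v to the remainder.
  leading term 1: no divisor's leading term divides it; move 11/3 to the remainder.
  remainder -13/3v^2 - 2/3v + 11/3 ≠ 0; add h_5 = -13/3v^2 - 2/3v + 11/3 to the basis.

S(f_2,f_3): lcm = u^2. S = -2/3uv^2 + 7/5uv + 13/15u - 9/10v + 3/2.
  leading term uv^2: subtract (2/9v^2)·f_1 from -2/3uv^2 + 7/5uv + 13/15u - 9/10v + 3/2 → 7/5uv + 13/15u - 22/9v^4 + 2/9v^3 + 4/3v^2 - 9/10v + 3/2
  leading term uv: subtract (-7/15v)·f_1 from 7/5uv + 13/15u - 22/9v^4 + 2/9v^3 + 4/3v^2 - 9/10v + 3/2 → 13/15u - 22/9v^4 + 241/45v^3 + 13/15v^2 - 37/10v + 3/2
  leading term u: subtract (-13/45)·f_1 from 13/15u - 22/9v^4 + 241/45v^3 + 13/15v^2 - 37/10v + 3/2 → -22/9v^4 + 241/45v^3 + 182/45v^2 - 359/90v - 7/30
  leading term v^4: subtract (2/11)·h_4 from -22/9v^4 + 241/45v^3 + 182/45v^2 - 359/90v - 7/30 → 293/45v^3 + 356/495v^2 - 4687/990v + 349/330
  leading term v^3: subtract (-293/195v)·h_5 from 293/45v^3 + 356/495v^2 - 4687/990v + 349/330 → -202/715v^2 + 665/858v + 349/330
  leading term v^2: subtract (606/9295)·h_5 from -202/715v^2 + 665/858v + 349/330 → 45649/55770v + 45649/55770
  leading term v: no divisor's leading term divides it; move 45649/55770v to the remainder.
  leading term 1: no divisor's leading term divides it; move 45649/55770 to the remainder.
  remainder 45649/55770v + 45649/55770 ≠ 0; add h_6 = 45649/55770v + 45649/55770 to the basis.

S(f_1,h_4): leading monomials are coprime, so the S-polynomial reduces to 0 (Buchberger's first criterion).
S(f_2,h_4): leading monomials are coprime, so the S-polynomial reduces to 0 (Buchberger's first criterion).
S(f_3,h_4): leading monomials are coprime, so the S-polynomial reduces to 0 (Buchberger's first criterion).
S(f_1,h_5): leading monomials are coprime, so the S-polynomial reduces to 0 (Buchberger's first criterion).
S(f_2,h_5): leading monomials are coprime, so the S-polynomial reduces to 0 (Buchberger's first criterion).
S(f_3,h_5): leading monomials are coprime, so the S-polynomial reduces to 0 (Buchberger's first criterion).
S(h_4,h_5): lcm = v^4. S = 228/715v^3 - 4044/7865v^2 - 369/1210v + 639/1210.
  leading term v^3: subtract (-684/9295v)·h_5 from 228/715v^3 - 4044/7865v^2 - 369/1210v + 639/1210 → -57588/102245v^2 - 1437/40898v + 639/1210
  leading term v^2: subtract (172764/1329185)·h_5 from -57588/102245v^2 - 1437/40898v + 639/1210 → 136947/2658370v + 136947/2658370
  leading term v: subtract (9/143)·h_6 from 136947/2658370v + 136947/2658370 → 0
  remainder 0.

S(f_1,h_6): leading monomials are coprime, so the S-polynomial reduces to 0 (Buchberger's first criterion).
S(f_2,h_6): leading monomials are coprime, so the S-polynomial reduces to 0 (Buchberger's first criterion).
S(f_3,h_6): leading monomials are coprime, so the S-polynomial reduces to 0 (Buchberger's first criterion).
S(h_4,h_6): lcm = v^4. S = -29/55v^3 - 823/605v^2 - 369/1210v + 639/1210.
  leading term v^3: subtract (87/715v)·h_5 from -29/55v^3 - 823/605v^2 - 369/1210v + 639/1210 → -10061/7865v^2 - 2363/3146v + 639/1210
  leading term v^2: subtract (30183/102245)·h_5 from -10061/7865v^2 - 2363/3146v + 639/1210 → -113351/204490v - 113351/204490
  leading term v: subtract (-340053/502139)·h_6 from -113351/204490v - 113351/204490 → 0
  remainder 0.

S(h_5,h_6): lcm = v^2. S = -11/13v - 11/13.
  leading term v: subtract (-47190/45649)·h_6 from -11/13v - 11/13 → 0
  remainder 0.

Every S-polynomial of the final basis reduces to 0, so we have a Gröbner basis.
Inter-reduce: drop elements whose leading term is divisible by another's, tail-reduce, and make monic.
Reduced Gröbner basis: {u - 2, v + 1}.
Label its elements g_1 = u - 2, g_2 = v + 1.

Reduce p = -7u + 14 modulo G:
  leading term u: subtract (-7)·g_1 from -7u + 14 → 0
  normal form = 0.
Since the normal form is 0, p ∈ I.

-7u + 14 lies in I (it reduces to 0).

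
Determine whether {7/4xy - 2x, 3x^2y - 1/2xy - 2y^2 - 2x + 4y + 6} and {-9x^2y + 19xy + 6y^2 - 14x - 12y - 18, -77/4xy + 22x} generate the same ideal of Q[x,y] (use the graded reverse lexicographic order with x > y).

Yes, the ideals are equal.

Two ideals are equal iff their reduced Gröbner bases coincide (the reduced basis is unique for a fixed ordering).
Buchberger on the first generating set:
f_1 = 7/4xy - 2x, LT = xy.
f_2 = 3x^2y - 1/2xy - 2y^2 - 2x + 4y + 6, LT = x^2y.

S(f_1,f_2): lcm = x^2y. S = -8/7x^2 + 1/6xy + 2/3y^2 + 2/3x - 4/3y - 2.
  leading term x^2: no divisor's leading term divides it; move -8/7x^2 to the remainder.
  leading term xy: subtract (2/21)·f_1 from 1/6xy + 2/3y^2 + 2/3x - 4/3y - 2 → 2/3y^2 + 6/7x - 4/3y - 2
  leading term y^2: no divisor's leading term divides it; move 2/3y^2 to the remainder.
  leading term x: no divisor's leading term divides it; move 6/7x to the remainder.
  leading term y: no divisor's leading term divides it; move -4/3y to the remainder.
  leading term 1: no divisor's leading term divides it; move -2 to the remainder.
  remainder -8/7x^2 + 2/3y^2 + 6/7x - 4/3y - 2 ≠ 0; add g_3 = -8/7x^2 + 2/3y^2 + 6/7x - 4/3y - 2 to the basis.

S(f_1,g_3): lcm = x^2y. S = 7/12y^3 - 8/7x^2 + 3/4xy - 7/6y^2 - 7/4y.
  leading term y^3: no divisor's leading term divides it; move 7/12y^3 to the remainder.
  leading term x^2: subtract (1)·g_3 from -8/7x^2 + 3/4xy - 7/6y^2 - 7/4y → 3/4xy - 11/6y^2 - 6/7x - 5/12y + 2
  leading term xy: subtract (3/7)·f_1 from 3/4xy - 11/6y^2 - 6/7x - 5/12y + 2 → -11/6y^2 - 5/12y + 2
  leading term y^2: no divisor's leading term divides it; move -11/6y^2 to the remainder.
  leading term y: no divisor's leading term divides it; move -5/12y to the remainder.
  leading term 1: no divisor's leading term divides it; move 2 to the remainder.
  remainder 7/12y^3 - 11/6y^2 - 5/12y + 2 ≠ 0; add g_4 = 7/12y^3 - 11/6y^2 - 5/12y + 2 to the basis.

The other S-polynomials (S(f_2,g_3), S(f_1,g_4), S(f_2,g_4), S(g_3,g_4)) all reduce to 0 modulo the current basis, so we have a Gröbner basis.
Inter-reduce: drop elements whose leading term is divisible by another's, tail-reduce, and make monic.
Reduced Gröbner basis: {y^3 - 22/7y^2 - 5/7y + 24/7, x^2 - 7/12y^2 - 3/4x + 7/6y + 7/4, xy - 8/7x}.

Buchberger on the second generating set:
h_1 = -9x^2y + 19xy + 6y^2 - 14x - 12y - 18, LT = x^2y.
h_2 = -77/4xy + 22x, LT = xy.

S(h_1,h_2): lcm = x^2y. S = 8/7x^2 - 19/9xy - 2/3y^2 + 14/9x + 4/3y + 2.
  leading term x^2: no divisor's leading term divides it; move 8/7x^2 to the remainder.
  leading term xy: subtract (76/693)·h_2 from -19/9xy - 2/3y^2 + 14/9x + 4/3y + 2 → -2/3y^2 - 6/7x + 4/3y + 2
  leading term y^2: no divisor's leading term divides it; move -2/3y^2 to the remainder.
  leading term x: no divisor's leading term divides it; move -6/7x to the remainder.
  leading term y: no divisor's leading term divides it; move 4/3y to the remainder.
  leading term 1: no divisor's leading term divides it; move 2 to the remainder.
  remainder 8/7x^2 - 2/3y^2 - 6/7x + 4/3y + 2 ≠ 0; add k_3 = 8/7x^2 - 2/3y^2 - 6/7x + 4/3y + 2 to the basis.

S(h_1,k_3): lcm = x^2y. S = 7/12y^3 - 49/36xy - 11/6y^2 + 14/9x - 5/12y + 2.
  leading term y^3: no divisor's leading term divides it; move 7/12y^3 to the remainder.
  leading term xy: subtract (7/99)·h_2 from -49/36xy - 11/6y^2 + 14/9x - 5/12y + 2 → -11/6y^2 - 5/12y + 2
  leading term y^2: no divisor's leading term divides it; move -11/6y^2 to the remainder.
  leading term y: no divisor's leading term divides it; move -5/12y to the remainder.
  leading term 1: no divisor's leading term divides it; move 2 to the remainder.
  remainder 7/12y^3 - 11/6y^2 - 5/12y + 2 ≠ 0; add k_4 = 7/12y^3 - 11/6y^2 - 5/12y + 2 to the basis.

The other S-polynomials (S(h_2,k_3), S(h_1,k_4), S(h_2,k_4), S(k_3,k_4)) all reduce to 0 modulo the current basis, so we have a Gröbner basis.
Inter-reduce: drop elements whose leading term is divisible by another's, tail-reduce, and make monic.
Reduced Gröbner basis: {y^3 - 22/7y^2 - 5/7y + 24/7, x^2 - 7/12y^2 - 3/4x + 7/6y + 7/4, xy - 8/7x}.

These coincide, so the ideals are equal.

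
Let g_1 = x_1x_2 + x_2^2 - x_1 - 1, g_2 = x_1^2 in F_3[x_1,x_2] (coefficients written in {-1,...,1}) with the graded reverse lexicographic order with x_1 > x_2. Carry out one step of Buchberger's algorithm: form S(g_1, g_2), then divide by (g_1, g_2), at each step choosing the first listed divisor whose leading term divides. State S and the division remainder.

S(g_1, g_2) = x_1x_2^2 - x_1^2 - x_1; remainder on division = -x_2^3 - x_2^2 + x_2 + 1.

lcm(LM(g_1), LM(g_2)) = x_1^2x_2.
S = (lcm/LT(g_1))·g_1 − (lcm/LT(g_2))·g_2 = x_1x_2^2 - x_1^2 - x_1.
Reduce S modulo (g_1, g_2) in that order:
  leading term x_1x_2^2: subtract (x_2)·g_1 from x_1x_2^2 - x_1^2 - x_1 → -x_2^3 - x_1^2 + x_1x_2 - x_1 + x_2
  leading term x_2^3: no divisor's leading term divides it; move -x_2^3 to the remainder.
  leading term x_1^2: subtract (-1)·g_2 from -x_1^2 + x_1x_2 - x_1 + x_2 → x_1x_2 - x_1 + x_2
  leading term x_1x_2: subtract (1)·g_1 from x_1x_2 - x_1 + x_2 → -x_2^2 + x_2 + 1
  leading term x_2^2: no divisor's leading term divides it; move -x_2^2 to the remainder.
  leading term x_2: no divisor's leading term divides it; move x_2 to the remainder.
  leading term 1: no divisor's leading term divides it; move 1 to the remainder.
The remainder -x_2^3 - x_2^2 + x_2 + 1 is nonzero, so it would be added as the next basis element.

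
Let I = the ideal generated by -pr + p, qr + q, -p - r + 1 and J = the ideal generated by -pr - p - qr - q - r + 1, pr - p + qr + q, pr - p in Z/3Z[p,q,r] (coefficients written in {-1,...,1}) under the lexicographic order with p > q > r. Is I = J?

No, the ideals differ.

For a fixed monomial order, each ideal has a unique reduced Gröbner basis; comparing bases decides equality.
Buchberger on the first generating set:
f_1 = -pr + p, LT = pr.
f_2 = qr + q, LT = qr.
f_3 = -p - r + 1, LT = p.

S(f_1,f_2): lcm = pqr. S = pq.
  leading term pq: subtract (-q)·f_3 from pq → -qr + q
  leading term qr: subtract (-1)·f_2 from -qr + q → -q
  leading term q: no divisor's leading term divides it; move -q to the remainder.
  remainder -q ≠ 0; add g_4 = -q to the basis.

S(f_1,f_3): lcm = pr. S = -p - r^2 + r.
  leading term p: subtract (1)·f_3 from -p - r^2 + r → -r^2 - r - 1
  leading term r^2: no divisor's leading term divides it; move -r^2 to the remainder.
  leading term r: no divisor's leading term divides it; move -r to the remainder.
  leading term 1: no divisor's leading term divides it; move -1 to the remainder.
  remainder -r^2 - r - 1 ≠ 0; add g_5 = -r^2 - r - 1 to the basis.

S(f_2,f_3): leading monomials are coprime, so the S-polynomial reduces to 0 (Buchberger's first criterion).
S(f_1,g_4): leading monomials are coprime, so the S-polynomial reduces to 0 (Buchberger's first criterion).
S(f_2,g_4): lcm = qr. S = q.
  leading term q: subtract (-1)·g_4 from q → 0
  remainder 0.

S(f_3,g_4): leading monomials are coprime, so the S-polynomial reduces to 0 (Buchberger's first criterion).
S(f_1,g_5): lcm = pr^2. S = pr - p.
  leading term pr: subtract (-1)·f_1 from pr - p → 0
  remainder 0.

S(f_2,g_5): lcm = qr^2. S = -q.
  leading term q: subtract (1)·g_4 from -q → 0
  remainder 0.

S(f_3,g_5): leading monomials are coprime, so the S-polynomial reduces to 0 (Buchberger's first criterion).
S(g_4,g_5): leading monomials are coprime, so the S-polynomial reduces to 0 (Buchberger's first criterion).
Every S-polynomial of the final basis reduces to 0, so we have a Gröbner basis.
Inter-reduce: drop elements whose leading term is divisible by another's, tail-reduce, and make monic.
Reduced Gröbner basis: {p + r - 1, q, r^2 + r + 1}.

Buchberger on the second generating set:
h_1 = -pr - p - qr - q - r + 1, LT = pr.
h_2 = pr - p + qr + q, LT = pr.
h_3 = pr - p, LT = pr.

S(h_1,h_2): lcm = pr. S = -p + r - 1.
  leading term p: no divisor's leading term divides it; move -p to the remainder.
  leading term r: no divisor's leading term divides it; move r to the remainder.
  leading term 1: no divisor's leading term divides it; move -1 to the remainder.
  remainder -p + r - 1 ≠ 0; add k_4 = -p + r - 1 to the basis.

S(h_1,h_3): lcm = pr. S = -p + qr + q + r - 1.
  leading term p: subtract (1)·k_4 from -p + qr + q + r - 1 → qr + q
  leading term qr: no divisor's leading term divides it; move qr to the remainder.
  leading term q: no divisor's leading term divides it; move q to the remainder.
  remainder qr + q ≠ 0; add k_5 = qr + q to the basis.

S(h_2,h_3): lcm = pr. S = qr + q.
  leading term qr: subtract (1)·k_5 from qr + q → 0
  remainder 0.

S(h_1,k_4): lcm = pr. S = p + qr + q + r^2 - 1.
  leading term p: subtract (-1)·k_4 from p + qr + q + r^2 - 1 → qr + q + r^2 + r + 1
  leading term qr: subtract (1)·k_5 from qr + q + r^2 + r + 1 → r^2 + r + 1
  leading term r^2: no divisor's leading term divides it; move r^2 to the remainder.
  leading term r: no divisor's leading term divides it; move r to the remainder.
  leading term 1: no divisor's leading term divides it; move 1 to the remainder.
  remainder r^2 + r + 1 ≠ 0; add k_6 = r^2 + r + 1 to the basis.

S(h_2,k_4): lcm = pr. S = -p + qr + q + r^2 - r.
  leading term p: subtract (1)·k_4 from -p + qr + q + r^2 - r → qr + q + r^2 + r + 1
  leading term qr: subtract (1)·k_5 from qr + q + r^2 + r + 1 → r^2 + r + 1
  leading term r^2: subtract (1)·k_6 from r^2 + r + 1 → 0
  remainder 0.

S(h_3,k_4): lcm = pr. S = -p + r^2 - r.
  leading term p: subtract (1)·k_4 from -p + r^2 - r → r^2 + r + 1
  leading term r^2: subtract (1)·k_6 from r^2 + r + 1 → 0
  remainder 0.

S(h_1,k_5): lcm = pqr. S = q^2r + q^2 + qr - q.
  leading term q^2r: subtract (q)·k_5 from q^2r + q^2 + qr - q → qr - q
  leading term qr: subtract (1)·k_5 from qr - q → q
  leading term q: no divisor's leading term divides it; move q to the remainder.
  remainder q ≠ 0; add k_7 = q to the basis.

S(h_2,k_5): lcm = pqr. S = pq + q^2r + q^2.
  leading term pq: subtract (-q)·k_4 from pq + q^2r + q^2 → q^2r + q^2 + qr - q
  leading term q^2r: subtract (q)·k_5 from q^2r + q^2 + qr - q → qr - q
  leading term qr: subtract (1)·k_5 from qr - q → q
  leading term q: subtract (1)·k_7 from q → 0
  remainder 0.

S(h_3,k_5): lcm = pqr. S = pq.
  leading term pq: subtract (-q)·k_4 from pq → qr - q
  leading term qr: subtract (1)·k_5 from qr - q → q
  leading term q: subtract (1)·k_7 from q → 0
  remainder 0.

S(k_4,k_5): leading monomials are coprime, so the S-polynomial reduces to 0 (Buchberger's first criterion).
S(h_1,k_6): lcm = pr^2. S = -p + qr^2 + qr + r^2 - r.
  leading term p: subtract (1)·k_4 from -p + qr^2 + qr + r^2 - r → qr^2 + qr + r^2 + r + 1
  leading term qr^2: subtract (r)·k_5 from qr^2 + qr + r^2 + r + 1 → r^2 + r + 1
  leading term r^2: subtract (1)·k_6 from r^2 + r + 1 → 0
  remainder 0.

S(h_2,k_6): lcm = pr^2. S = pr - p + qr^2 + qr.
  leading term pr: subtract (-1)·h_1 from pr - p + qr^2 + qr → p + qr^2 - q - r + 1
  leading term p: subtract (-1)·k_4 from p + qr^2 - q - r + 1 → qr^2 - q
  leading term qr^2: subtract (r)·k_5 from qr^2 - q → -qr - q
  leading term qr: subtract (-1)·k_5 from -qr - q → 0
  remainder 0.

S(h_3,k_6): lcm = pr^2. S = pr - p.
  leading term pr: subtract (-1)·h_1 from pr - p → p - qr - q - r + 1
  leading term p: subtract (-1)·k_4 from p - qr - q - r + 1 → -qr - q
  leading term qr: subtract (-1)·k_5 from -qr - q → 0
  remainder 0.

S(k_4,k_6): leading monomials are coprime, so the S-polynomial reduces to 0 (Buchberger's first criterion).
S(k_5,k_6): lcm = qr^2. S = -q.
  leading term q: subtract (-1)·k_7 from -q → 0
  remainder 0.

S(h_1,k_7): leading monomials are coprime, so the S-polynomial reduces to 0 (Buchberger's first criterion).
S(h_2,k_7): leading monomials are coprime, so the S-polynomial reduces to 0 (Buchberger's first criterion).
S(h_3,k_7): leading monomials are coprime, so the S-polynomial reduces to 0 (Buchberger's first criterion).
S(k_4,k_7): leading monomials are coprime, so the S-polynomial reduces to 0 (Buchberger's first criterion).
S(k_5,k_7): lcm = qr. S = q.
  leading term q: subtract (1)·k_7 from q → 0
  remainder 0.

S(k_6,k_7): leading monomials are coprime, so the S-polynomial reduces to 0 (Buchberger's first criterion).
Every S-polynomial of the final basis reduces to 0, so we have a Gröbner basis.
Inter-reduce: drop elements whose leading term is divisible by another's, tail-reduce, and make monic.
Reduced Gröbner basis: {p - r + 1, q, r^2 + r + 1}.

The bases are distinct; the ideals are different.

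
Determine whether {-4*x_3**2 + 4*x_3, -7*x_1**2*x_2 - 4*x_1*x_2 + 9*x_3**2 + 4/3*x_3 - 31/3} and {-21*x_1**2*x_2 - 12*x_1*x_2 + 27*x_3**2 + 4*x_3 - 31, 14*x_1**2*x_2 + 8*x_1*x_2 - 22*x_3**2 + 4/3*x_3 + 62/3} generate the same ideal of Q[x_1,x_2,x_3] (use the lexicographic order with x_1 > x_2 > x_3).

Yes, the ideals are equal.

For a fixed monomial order, each ideal has a unique reduced Gröbner basis; comparing bases decides equality.
Buchberger on the first generating set:
f_1 = -4*x_3**2 + 4*x_3, LT = x_3**2.
f_2 = -7*x_1**2*x_2 - 4*x_1*x_2 + 9*x_3**2 + 4/3*x_3 - 31/3, LT = x_1**2*x_2.

The S-polynomials (S(f_1,f_2)) all reduce to 0 modulo the current basis, so we have a Gröbner basis.
Inter-reduce: drop elements whose leading term is divisible by another's, tail-reduce, and make monic.
Reduced Gröbner basis: {x_1**2*x_2 + 4/7*x_1*x_2 - 31/21*x_3 + 31/21, x_3**2 - x_3}.

Buchberger on the second generating set:
h_1 = -21*x_1**2*x_2 - 12*x_1*x_2 + 27*x_3**2 + 4*x_3 - 31, LT = x_1**2*x_2.
h_2 = 14*x_1**2*x_2 + 8*x_1*x_2 - 22*x_3**2 + 4/3*x_3 + 62/3, LT = x_1**2*x_2.

S(h_1,h_2): lcm = x_1**2*x_2. S = 2/7*x_3**2 - 2/7*x_3.
  leading term x_3**2: no divisor's leading term divides it; move 2/7*x_3**2 to the remainder.
  leading term x_3: no divisor's leading term divides it; move -2/7*x_3 to the remainder.
  remainder 2/7*x_3**2 - 2/7*x_3 ≠ 0; add k_3 = 2/7*x_3**2 - 2/7*x_3 to the basis.

The other S-polynomials (S(h_1,k_3), S(h_2,k_3)) all reduce to 0 modulo the current basis, so we have a Gröbner basis.
Inter-reduce: drop elements whose leading term is divisible by another's, tail-reduce, and make monic.
Reduced Gröbner basis: {x_1**2*x_2 + 4/7*x_1*x_2 - 31/21*x_3 + 31/21, x_3**2 - x_3}.

Same reduced basis, so the two generating sets span the same ideal.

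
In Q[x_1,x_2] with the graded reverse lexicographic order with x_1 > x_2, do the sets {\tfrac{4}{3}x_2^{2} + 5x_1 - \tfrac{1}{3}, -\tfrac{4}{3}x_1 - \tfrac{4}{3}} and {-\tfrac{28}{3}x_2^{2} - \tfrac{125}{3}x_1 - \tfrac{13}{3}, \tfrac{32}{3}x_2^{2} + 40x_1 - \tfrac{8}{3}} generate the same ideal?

Yes, the ideals are equal.

For a fixed monomial order, each ideal has a unique reduced Gröbner basis; comparing bases decides equality.
Buchberger on the first generating set:
f_1 = \tfrac{4}{3}x_2^{2} + 5x_1 - \tfrac{1}{3}, LT = x_2^{2}.
f_2 = -\tfrac{4}{3}x_1 - \tfrac{4}{3}, LT = x_1.

The S-polynomials (S(f_1,f_2)) all reduce to 0 modulo the current basis, so we have a Gröbner basis.
Inter-reduce: drop elements whose leading term is divisible by another's, tail-reduce, and make monic.
Reduced Gröbner basis: {x_2^{2} - 4, x_1 + 1}.

Buchberger on the second generating set:
h_1 = -\tfrac{28}{3}x_2^{2} - \tfrac{125}{3}x_1 - \tfrac{13}{3}, LT = x_2^{2}.
h_2 = \tfrac{32}{3}x_2^{2} + 40x_1 - \tfrac{8}{3}, LT = x_2^{2}.

S(h_1,h_2): lcm = x_2^{2}. S = \tfrac{5}{7}x_1 + \tfrac{5}{7}.
  leading term x_1: no divisor's leading term divides it; move \tfrac{5}{7}x_1 to the remainder.
  leading term 1: no divisor's leading term divides it; move \tfrac{5}{7} to the remainder.
  remainder \tfrac{5}{7}x_1 + \tfrac{5}{7} ≠ 0; add k_3 = \tfrac{5}{7}x_1 + \tfrac{5}{7} to the basis.

The other S-polynomials (S(h_1,k_3), S(h_2,k_3)) all reduce to 0 modulo the current basis, so we have a Gröbner basis.
Inter-reduce: drop elements whose leading term is divisible by another's, tail-reduce, and make monic.
Reduced Gröbner basis: {x_2^{2} - 4, x_1 + 1}.

The two bases agree; hence the ideals are identical.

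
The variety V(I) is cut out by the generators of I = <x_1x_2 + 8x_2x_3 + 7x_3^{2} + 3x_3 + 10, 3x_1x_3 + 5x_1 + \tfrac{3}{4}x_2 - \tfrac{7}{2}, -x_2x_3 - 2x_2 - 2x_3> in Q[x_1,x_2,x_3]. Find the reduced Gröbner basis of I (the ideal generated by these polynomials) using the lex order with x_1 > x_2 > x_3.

G = {x_1 + \tfrac{21}{20}x_3^{4} + 4x_3^{3} + \tfrac{59}{20}x_3^{2} + \tfrac{113}{10}x_3 + \tfrac{103}{10}, x_2 - 7x_3^{4} - \tfrac{38}{3}x_3^{3} - \tfrac{53}{3}x_3^{2} - \tfrac{130}{3}x_3 - \tfrac{100}{3}, x_3^{5} + \tfrac{80}{21}x_3^{4} + \tfrac{43}{7}x_3^{3} + \tfrac{236}{21}x_3^{2} + \tfrac{122}{7}x_3 + \tfrac{200}{21}}

This is the nonlinear analogue of row-reducing a linear system.

f_1 = x_1x_2 + 8x_2x_3 + 7x_3^{2} + 3x_3 + 10, LT = x_1x_2.
f_2 = 3x_1x_3 + 5x_1 + \tfrac{3}{4}x_2 - \tfrac{7}{2}, LT = x_1x_3.
f_3 = -x_2x_3 - 2x_2 - 2x_3, LT = x_2x_3.

S(f_1,f_2): lcm = x_1x_2x_3. S = -\tfrac{5}{3}x_1x_2 - \tfrac{1}{4}x_2^{2} + 8x_2x_3^{2} + \tfrac{7}{6}x_2 + 7x_3^{3} + 3x_3^{2} + 10x_3.
  reduce S modulo (f_1, f_2, f_3):
  remainder -\tfrac{1}{4}x_2^{2} + \tfrac{13}{2}x_2 + 7x_3^{3} - \tfrac{4}{3}x_3^{2} + \tfrac{61}{3}x_3 + \tfrac{50}{3} ≠ 0; add g_4 = -\tfrac{1}{4}x_2^{2} + \tfrac{13}{2}x_2 + 7x_3^{3} - \tfrac{4}{3}x_3^{2} + \tfrac{61}{3}x_3 + \tfrac{50}{3} to the basis.

S(f_1,f_3): lcm = x_1x_2x_3. S = -2x_1x_2 - 2x_1x_3 + 8x_2x_3^{2} + 7x_3^{3} + 3x_3^{2} + 10x_3.
  reduce S modulo (f_1, f_2, f_3, g_4):
  remainder \tfrac{10}{3}x_1 + \tfrac{1}{2}x_2 + 7x_3^{3} + x_3^{2} + 16x_3 + \tfrac{53}{3} ≠ 0; add g_5 = \tfrac{10}{3}x_1 + \tfrac{1}{2}x_2 + 7x_3^{3} + x_3^{2} + 16x_3 + \tfrac{53}{3} to the basis.

S(f_3,g_4): lcm = x_2^{2}x_3. S = 2x_2^{2} + 28x_2x_3 + 28x_3^{4} - \tfrac{16}{3}x_3^{3} + \tfrac{244}{3}x_3^{2} + \tfrac{200}{3}x_3.
  reduce S modulo (f_1, f_2, f_3, g_4, g_5):
  remainder -4x_2 + 28x_3^{4} + \tfrac{152}{3}x_3^{3} + \tfrac{212}{3}x_3^{2} + \tfrac{520}{3}x_3 + \tfrac{400}{3} ≠ 0; add g_6 = -4x_2 + 28x_3^{4} + \tfrac{152}{3}x_3^{3} + \tfrac{212}{3}x_3^{2} + \tfrac{520}{3}x_3 + \tfrac{400}{3} to the basis.

S(f_3,g_6): lcm = x_2x_3. S = 2x_2 + 7x_3^{5} + \tfrac{38}{3}x_3^{4} + \tfrac{53}{3}x_3^{3} + \tfrac{130}{3}x_3^{2} + \tfrac{106}{3}x_3.
  reduce S modulo (f_1, f_2, f_3, g_4, g_5, g_6):
  remainder 7x_3^{5} + \tfrac{80}{3}x_3^{4} + 43x_3^{3} + \tfrac{236}{3}x_3^{2} + 122x_3 + \tfrac{200}{3} ≠ 0; add g_7 = 7x_3^{5} + \tfrac{80}{3}x_3^{4} + 43x_3^{3} + \tfrac{236}{3}x_3^{2} + 122x_3 + \tfrac{200}{3} to the basis.

The other S-polynomials (S(f_2,f_3), S(f_1,g_4), S(f_2,g_4), S(f_1,g_5), S(f_2,g_5), S(f_3,g_5), S(g_4,g_5), S(f_1,g_6), S(f_2,g_6), S(g_4,g_6), S(g_5,g_6), S(f_1,g_7), S(f_2,g_7), S(f_3,g_7), S(g_4,g_7), S(g_5,g_7), S(g_6,g_7)) all reduce to 0 modulo the current basis, so we have a Gröbner basis.
Inter-reduce: drop elements whose leading term is divisible by another's, tail-reduce, and make monic.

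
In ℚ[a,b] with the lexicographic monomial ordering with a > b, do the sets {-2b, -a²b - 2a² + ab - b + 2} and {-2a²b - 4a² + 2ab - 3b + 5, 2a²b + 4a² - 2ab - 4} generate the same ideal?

No, the ideals differ.

Two ideals are equal iff their reduced Gröbner bases coincide (the reduced basis is unique for a fixed ordering).
Buchberger on the first generating set:
f_1 = -2b, LT = b.
f_2 = -a²b - 2a² + ab - b + 2, LT = a²b.

S(f_1,f_2): lcm = a²b. S = -2a² + ab - b + 2.
  leading term a²: no divisor's leading term divides it; move -2a² to the remainder.
  leading term ab: subtract (-½a)·f_1 from ab - b + 2 → -b + 2
  leading term b: subtract (½)·f_1 from -b + 2 → 2
  leading term 1: no divisor's leading term divides it; move 2 to the remainder.
  remainder -2a² + 2 ≠ 0; add g_3 = -2a² + 2 to the basis.

The other S-polynomials (S(f_1,g_3), S(f_2,g_3)) all reduce to 0 modulo the current basis, so we have a Gröbner basis.
Inter-reduce: drop elements whose leading term is divisible by another's, tail-reduce, and make monic.
Reduced Gröbner basis: {a² - 1, b}.

Buchberger on the second generating set:
h_1 = -2a²b - 4a² + 2ab - 3b + 5, LT = a²b.
h_2 = 2a²b + 4a² - 2ab - 4, LT = a²b.

S(h_1,h_2): lcm = a²b. S = 3/2b - ½.
  leading term b: no divisor's leading term divides it; move 3/2b to the remainder.
  leading term 1: no divisor's leading term divides it; move -½ to the remainder.
  remainder 3/2b - ½ ≠ 0; add k_3 = 3/2b - ½ to the basis.

S(h_1,k_3): lcm = a²b. S = 7/3a² - ab + 3/2b - 5/2.
  leading term a²: no divisor's leading term divides it; move 7/3a² to the remainder.
  leading term ab: subtract (-⅔a)·k_3 from -ab + 3/2b - 5/2 → -⅓a + 3/2b - 5/2
  leading term a: no divisor's leading term divides it; move -⅓a to the remainder.
  leading term b: subtract (1)·k_3 from 3/2b - 5/2 → -2
  leading term 1: no divisor's leading term divides it; move -2 to the remainder.
  remainder 7/3a² - ⅓a - 2 ≠ 0; add k_4 = 7/3a² - ⅓a - 2 to the basis.

The other S-polynomials (S(h_2,k_3), S(h_1,k_4), S(h_2,k_4), S(k_3,k_4)) all reduce to 0 modulo the current basis, so we have a Gröbner basis.
Inter-reduce: drop elements whose leading term is divisible by another's, tail-reduce, and make monic.
Reduced Gröbner basis: {a² - 1/7a - 6/7, b - ⅓}.

These differ, so the ideals are not equal.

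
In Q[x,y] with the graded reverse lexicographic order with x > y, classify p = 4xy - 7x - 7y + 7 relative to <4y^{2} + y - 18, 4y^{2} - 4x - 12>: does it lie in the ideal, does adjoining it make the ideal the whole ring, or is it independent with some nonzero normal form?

Adjoining 4xy - 7x - 7y + 7 makes the ideal the whole ring: the system is inconsistent.

First compute the reduced Gröbner basis of I by Buchberger's algorithm.
f_1 = 4y^{2} + y - 18, LT = y^{2}.
f_2 = 4y^{2} - 4x - 12, LT = y^{2}.

S(f_1,f_2): lcm = y^{2}. S = x + \tfrac{1}{4}y - \tfrac{3}{2}.
  leading term x: no divisor's leading term divides it; move x to the remainder.
  leading term y: no divisor's leading term divides it; move \tfrac{1}{4}y to the remainder.
  leading term 1: no divisor's leading term divides it; move -\tfrac{3}{2} to the remainder.
  remainder x + \tfrac{1}{4}y - \tfrac{3}{2} ≠ 0; add h_3 = x + \tfrac{1}{4}y - \tfrac{3}{2} to the basis.

The other S-polynomials (S(f_1,h_3), S(f_2,h_3)) all reduce to 0 modulo the current basis, so we have a Gröbner basis.
Inter-reduce: drop elements whose leading term is divisible by another's, tail-reduce, and make monic.
Reduced Gröbner basis: {y^{2} + \tfrac{1}{4}y - \tfrac{9}{2}, x + \tfrac{1}{4}y - \tfrac{3}{2}}.
Label its elements g_1 = y^{2} + \tfrac{1}{4}y - \tfrac{9}{2}, g_2 = x + \tfrac{1}{4}y - \tfrac{3}{2}.

Reduce p = 4xy - 7x - 7y + 7 modulo G:
  leading term xy: subtract (4y)·g_2 from 4xy - 7x - 7y + 7 → -y^{2} - 7x - y + 7
  leading term y^{2}: subtract (-1)·g_1 from -y^{2} - 7x - y + 7 → -7x - \tfrac{3}{4}y + \tfrac{5}{2}
  leading term x: subtract (-7)·g_2 from -7x - \tfrac{3}{4}y + \tfrac{5}{2} → y - 8
  leading term y: no divisor's leading term divides it; move y to the remainder.
  leading term 1: no divisor's leading term divides it; move -8 to the remainder.
  normal form = y - 8.
The normal form is nonzero, so p ∉ I. Since p minus its normal form lies in I, I + (p) = I + (r) where r = y - 8; decide whether this ideal is the whole ring.
Run Buchberger on G together with r (pairs among the g_i already reduce to 0 since G is a Gröbner basis):
g_1 = y^{2} + \tfrac{1}{4}y - \tfrac{9}{2}, LT = y^{2}.
g_2 = x + \tfrac{1}{4}y - \tfrac{3}{2}, LT = x.
r = y - 8, LT = y.

S(g_1,r): lcm = y^{2}. S = \tfrac{33}{4}y - \tfrac{9}{2}.
  leading term y: subtract (\tfrac{33}{4})·r from \tfrac{33}{4}y - \tfrac{9}{2} → \tfrac{123}{2}
  leading term 1: no divisor's leading term divides it; move \tfrac{123}{2} to the remainder.
  remainder \tfrac{123}{2} ≠ 0; add m_4 = \tfrac{123}{2} to the basis.

The other S-polynomials (S(g_1,g_2), S(g_2,r), S(g_1,m_4), S(g_2,m_4), S(r,m_4)) all reduce to 0 modulo the current basis, so we have a Gröbner basis.
Inter-reduce: drop elements whose leading term is divisible by another's, tail-reduce, and make monic.
Reduced Gröbner basis: {1}.
The reduced Gröbner basis of I + (p) is {1}: the ideal is the whole ring, so the enlarged system has no common solution — adjoining p is inconsistent.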